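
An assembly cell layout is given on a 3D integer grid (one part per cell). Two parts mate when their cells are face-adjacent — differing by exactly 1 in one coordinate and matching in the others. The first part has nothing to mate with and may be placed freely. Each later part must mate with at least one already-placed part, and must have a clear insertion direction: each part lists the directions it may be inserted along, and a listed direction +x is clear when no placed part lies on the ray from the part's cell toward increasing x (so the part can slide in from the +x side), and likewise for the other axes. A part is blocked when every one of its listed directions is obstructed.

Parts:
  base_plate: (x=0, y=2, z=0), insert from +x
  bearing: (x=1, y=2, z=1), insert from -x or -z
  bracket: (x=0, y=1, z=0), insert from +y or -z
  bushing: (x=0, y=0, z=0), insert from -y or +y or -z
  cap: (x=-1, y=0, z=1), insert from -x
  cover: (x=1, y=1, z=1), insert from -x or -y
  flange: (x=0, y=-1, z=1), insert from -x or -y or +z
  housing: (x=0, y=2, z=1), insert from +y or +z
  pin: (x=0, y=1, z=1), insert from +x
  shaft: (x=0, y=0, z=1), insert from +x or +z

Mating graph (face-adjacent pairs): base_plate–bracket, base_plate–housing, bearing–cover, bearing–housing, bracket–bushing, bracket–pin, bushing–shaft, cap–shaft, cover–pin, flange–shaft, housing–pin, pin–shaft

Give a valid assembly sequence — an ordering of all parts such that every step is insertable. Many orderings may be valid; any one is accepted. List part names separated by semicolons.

1. flange@(0, -1, 1) [-x clear] — {flange}
2. shaft@(0, 0, 1) [+x clear] — {flange, shaft}
3. cap@(-1, 0, 1) [-x clear] — {cap, flange, shaft}
4. pin@(0, 1, 1) [+x clear] — {cap, flange, pin, shaft}
5. cover@(1, 1, 1) [-y clear] — {cap, cover, flange, pin, shaft}
6. bearing@(1, 2, 1) [-x clear] — {bearing, cap, cover, flange, pin, shaft}
7. housing@(0, 2, 1) [+y clear] — {bearing, cap, cover, flange, housing, pin, shaft}
8. base_plate@(0, 2, 0) [+x clear] — {base_plate, bearing, cap, cover, flange, housing, pin, shaft}
9. bushing@(0, 0, 0) [-y clear] — {base_plate, bearing, bushing, cap, cover, flange, housing, pin, shaft}
10. bracket@(0, 1, 0) [-z clear] — {base_plate, bearing, bracket, bushing, cap, cover, flange, housing, pin, shaft}

flange; shaft; cap; pin; cover; bearing; housing; base_plate; bushing; bracket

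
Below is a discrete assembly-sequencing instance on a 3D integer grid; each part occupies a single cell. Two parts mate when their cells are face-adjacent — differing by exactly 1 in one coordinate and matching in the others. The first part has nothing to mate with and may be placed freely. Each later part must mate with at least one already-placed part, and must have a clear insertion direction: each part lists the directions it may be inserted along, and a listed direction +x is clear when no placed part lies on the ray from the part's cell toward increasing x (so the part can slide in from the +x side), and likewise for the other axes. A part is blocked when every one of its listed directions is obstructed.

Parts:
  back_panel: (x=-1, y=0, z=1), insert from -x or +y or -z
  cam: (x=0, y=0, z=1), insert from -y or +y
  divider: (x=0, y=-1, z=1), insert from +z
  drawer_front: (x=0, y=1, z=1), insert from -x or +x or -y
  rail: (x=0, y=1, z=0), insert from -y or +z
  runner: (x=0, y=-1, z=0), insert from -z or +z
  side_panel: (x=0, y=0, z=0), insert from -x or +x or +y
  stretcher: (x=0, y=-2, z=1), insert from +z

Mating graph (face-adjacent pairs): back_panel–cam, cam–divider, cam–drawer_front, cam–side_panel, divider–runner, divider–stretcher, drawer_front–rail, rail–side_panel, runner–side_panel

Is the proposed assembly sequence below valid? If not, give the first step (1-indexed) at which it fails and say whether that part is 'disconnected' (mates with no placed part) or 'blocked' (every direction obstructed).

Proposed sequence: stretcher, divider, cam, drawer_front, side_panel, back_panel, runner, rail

1. stretcher@(0, -2, 1) [+z clear] — {stretcher}
2. divider@(0, -1, 1) [+z clear] — {divider, stretcher}
3. cam@(0, 0, 1) [+y clear] — {cam, divider, stretcher}
4. drawer_front@(0, 1, 1) [-x clear] — {cam, divider, drawer_front, stretcher}
5. side_panel@(0, 0, 0) [-x clear] — {cam, divider, drawer_front, side_panel, stretcher}
6. back_panel@(-1, 0, 1) [-x clear] — {back_panel, cam, divider, drawer_front, side_panel, stretcher}
7. runner@(0, -1, 0) [-z clear] — {back_panel, cam, divider, drawer_front, runner, side_panel, stretcher}
8. rail@(0, 1, 0) — -y/+z all obstructed ⇒ blocked

Invalid at step 8 (blocked)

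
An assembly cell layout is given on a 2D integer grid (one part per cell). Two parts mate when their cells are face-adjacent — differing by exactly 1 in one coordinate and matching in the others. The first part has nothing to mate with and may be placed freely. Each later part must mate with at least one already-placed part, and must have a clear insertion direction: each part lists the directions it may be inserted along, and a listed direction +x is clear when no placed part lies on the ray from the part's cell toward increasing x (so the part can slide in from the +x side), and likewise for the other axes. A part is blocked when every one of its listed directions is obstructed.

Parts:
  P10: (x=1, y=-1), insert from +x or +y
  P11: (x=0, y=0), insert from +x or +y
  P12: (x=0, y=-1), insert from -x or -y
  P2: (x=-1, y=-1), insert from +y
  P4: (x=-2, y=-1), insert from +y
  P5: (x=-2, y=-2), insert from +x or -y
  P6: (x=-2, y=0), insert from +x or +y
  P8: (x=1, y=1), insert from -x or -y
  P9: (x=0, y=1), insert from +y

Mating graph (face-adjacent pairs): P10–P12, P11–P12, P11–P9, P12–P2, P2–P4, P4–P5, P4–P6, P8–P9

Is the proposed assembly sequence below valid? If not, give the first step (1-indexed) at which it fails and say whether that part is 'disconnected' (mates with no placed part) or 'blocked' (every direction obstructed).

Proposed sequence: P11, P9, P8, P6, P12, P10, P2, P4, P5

1. P11@(0, 0) [+x clear] — {P11}
2. P9@(0, 1) [+y clear] — {P11, P9}
3. P8@(1, 1) [-y clear] — {P11, P8, P9}
4. P6@(-2, 0) — no placed neighbour ⇒ disconnected

Invalid at step 4 (disconnected)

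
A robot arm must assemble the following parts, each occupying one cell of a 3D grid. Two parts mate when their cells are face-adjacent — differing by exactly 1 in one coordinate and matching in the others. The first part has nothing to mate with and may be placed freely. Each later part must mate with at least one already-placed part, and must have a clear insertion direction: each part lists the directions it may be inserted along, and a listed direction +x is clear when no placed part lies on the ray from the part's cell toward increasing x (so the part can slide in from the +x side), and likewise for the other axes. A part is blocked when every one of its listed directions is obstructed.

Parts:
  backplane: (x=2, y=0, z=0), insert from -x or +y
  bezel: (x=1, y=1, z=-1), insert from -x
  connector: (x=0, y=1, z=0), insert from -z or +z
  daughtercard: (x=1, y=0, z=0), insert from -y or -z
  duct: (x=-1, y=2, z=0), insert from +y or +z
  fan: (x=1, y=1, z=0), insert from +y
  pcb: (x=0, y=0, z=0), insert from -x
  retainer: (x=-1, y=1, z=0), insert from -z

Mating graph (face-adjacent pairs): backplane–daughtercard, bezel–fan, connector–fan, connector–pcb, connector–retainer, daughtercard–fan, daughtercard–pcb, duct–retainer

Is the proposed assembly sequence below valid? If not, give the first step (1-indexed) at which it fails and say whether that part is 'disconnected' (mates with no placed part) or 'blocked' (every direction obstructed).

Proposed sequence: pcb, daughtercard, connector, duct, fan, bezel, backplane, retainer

Invalid at step 4 (disconnected)

1. pcb@(0, 0, 0) [-x clear] — {pcb}
2. daughtercard@(1, 0, 0) [-y clear] — {daughtercard, pcb}
3. connector@(0, 1, 0) [-z clear] — {connector, daughtercard, pcb}
4. duct@(-1, 2, 0) — no placed neighbour ⇒ disconnected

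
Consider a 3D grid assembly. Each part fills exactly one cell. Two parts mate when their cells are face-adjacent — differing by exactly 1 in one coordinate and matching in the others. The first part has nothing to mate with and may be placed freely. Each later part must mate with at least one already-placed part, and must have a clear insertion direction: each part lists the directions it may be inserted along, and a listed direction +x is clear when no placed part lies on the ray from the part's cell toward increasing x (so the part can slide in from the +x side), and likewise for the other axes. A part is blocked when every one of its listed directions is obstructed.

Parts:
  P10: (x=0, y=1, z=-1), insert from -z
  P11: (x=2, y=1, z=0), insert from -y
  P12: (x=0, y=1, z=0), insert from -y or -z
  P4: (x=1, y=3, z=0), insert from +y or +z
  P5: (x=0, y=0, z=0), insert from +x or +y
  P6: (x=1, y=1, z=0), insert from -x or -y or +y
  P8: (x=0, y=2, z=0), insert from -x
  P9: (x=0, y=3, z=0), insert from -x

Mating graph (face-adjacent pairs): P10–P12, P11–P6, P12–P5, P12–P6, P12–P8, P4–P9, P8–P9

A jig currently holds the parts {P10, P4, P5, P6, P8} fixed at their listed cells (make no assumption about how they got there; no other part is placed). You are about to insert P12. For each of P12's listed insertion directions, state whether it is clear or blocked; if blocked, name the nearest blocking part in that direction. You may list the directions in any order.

-y: nearest on ray is P5@(0, 0, 0) ⇒ blocked
-z: nearest on ray is P10@(0, 1, -1) ⇒ blocked

-y: blocked by P5; -z: blocked by P10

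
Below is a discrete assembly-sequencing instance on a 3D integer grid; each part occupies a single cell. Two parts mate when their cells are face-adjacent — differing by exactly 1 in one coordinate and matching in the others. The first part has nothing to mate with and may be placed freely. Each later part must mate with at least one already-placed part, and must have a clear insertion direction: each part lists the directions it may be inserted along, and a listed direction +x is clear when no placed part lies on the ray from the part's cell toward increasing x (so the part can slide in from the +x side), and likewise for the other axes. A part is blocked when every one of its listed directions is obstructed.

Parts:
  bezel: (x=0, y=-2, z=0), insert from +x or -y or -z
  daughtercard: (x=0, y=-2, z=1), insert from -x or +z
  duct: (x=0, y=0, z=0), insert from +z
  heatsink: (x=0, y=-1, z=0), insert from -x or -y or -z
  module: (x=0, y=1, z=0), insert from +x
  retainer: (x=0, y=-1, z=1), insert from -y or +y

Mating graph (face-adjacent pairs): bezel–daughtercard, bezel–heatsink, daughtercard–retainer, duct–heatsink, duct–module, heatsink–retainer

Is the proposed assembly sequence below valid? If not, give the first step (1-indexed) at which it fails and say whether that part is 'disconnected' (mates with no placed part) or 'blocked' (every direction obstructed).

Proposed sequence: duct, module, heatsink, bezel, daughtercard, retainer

Valid

1. duct@(0, 0, 0) [+z clear] — {duct}
2. module@(0, 1, 0) [+x clear] — {duct, module}
3. heatsink@(0, -1, 0) [-x clear] — {duct, heatsink, module}
4. bezel@(0, -2, 0) [+x clear] — {bezel, duct, heatsink, module}
5. daughtercard@(0, -2, 1) [-x clear] — {bezel, daughtercard, duct, heatsink, module}
6. retainer@(0, -1, 1) [+y clear] — {bezel, daughtercard, duct, heatsink, module, retainer}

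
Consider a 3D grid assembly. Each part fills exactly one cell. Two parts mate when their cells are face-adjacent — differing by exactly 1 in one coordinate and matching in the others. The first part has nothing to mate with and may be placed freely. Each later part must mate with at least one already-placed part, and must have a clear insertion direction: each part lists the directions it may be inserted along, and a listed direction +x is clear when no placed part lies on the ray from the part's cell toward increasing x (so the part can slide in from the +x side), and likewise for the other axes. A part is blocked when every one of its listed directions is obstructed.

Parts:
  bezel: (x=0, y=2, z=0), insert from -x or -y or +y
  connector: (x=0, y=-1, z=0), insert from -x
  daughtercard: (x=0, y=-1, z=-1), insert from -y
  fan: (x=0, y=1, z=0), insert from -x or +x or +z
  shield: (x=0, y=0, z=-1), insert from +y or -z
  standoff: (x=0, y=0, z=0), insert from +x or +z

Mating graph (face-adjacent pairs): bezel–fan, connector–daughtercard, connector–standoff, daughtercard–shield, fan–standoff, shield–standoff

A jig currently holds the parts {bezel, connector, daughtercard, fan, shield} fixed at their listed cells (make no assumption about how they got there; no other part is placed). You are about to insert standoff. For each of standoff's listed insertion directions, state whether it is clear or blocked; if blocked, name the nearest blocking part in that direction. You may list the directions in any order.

+x: clear; +z: clear

+x: ray from standoff(0, 0, 0) has no placed part ⇒ clear
+z: ray from standoff(0, 0, 0) has no placed part ⇒ clear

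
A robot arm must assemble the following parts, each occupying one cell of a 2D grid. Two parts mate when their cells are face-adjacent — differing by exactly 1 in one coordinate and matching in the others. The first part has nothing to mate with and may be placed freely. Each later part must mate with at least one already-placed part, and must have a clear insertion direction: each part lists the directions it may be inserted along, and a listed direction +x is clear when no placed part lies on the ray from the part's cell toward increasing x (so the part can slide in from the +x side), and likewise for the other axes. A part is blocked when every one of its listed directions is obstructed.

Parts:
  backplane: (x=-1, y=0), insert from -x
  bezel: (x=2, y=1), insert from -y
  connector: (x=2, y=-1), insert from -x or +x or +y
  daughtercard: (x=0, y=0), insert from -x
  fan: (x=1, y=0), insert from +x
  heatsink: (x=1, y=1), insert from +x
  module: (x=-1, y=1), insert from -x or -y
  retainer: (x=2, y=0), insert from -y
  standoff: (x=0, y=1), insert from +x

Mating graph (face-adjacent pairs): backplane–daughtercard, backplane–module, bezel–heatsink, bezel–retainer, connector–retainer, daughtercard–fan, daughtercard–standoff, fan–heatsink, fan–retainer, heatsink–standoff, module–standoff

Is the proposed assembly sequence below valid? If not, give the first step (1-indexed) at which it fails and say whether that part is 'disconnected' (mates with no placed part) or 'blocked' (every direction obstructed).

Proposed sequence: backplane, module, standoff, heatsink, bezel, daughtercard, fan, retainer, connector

Invalid at step 6 (blocked)

1. backplane@(-1, 0) [-x clear] — {backplane}
2. module@(-1, 1) [-x clear] — {backplane, module}
3. standoff@(0, 1) [+x clear] — {backplane, module, standoff}
4. heatsink@(1, 1) [+x clear] — {backplane, heatsink, module, standoff}
5. bezel@(2, 1) [-y clear] — {backplane, bezel, heatsink, module, standoff}
6. daughtercard@(0, 0) — -x all obstructed ⇒ blocked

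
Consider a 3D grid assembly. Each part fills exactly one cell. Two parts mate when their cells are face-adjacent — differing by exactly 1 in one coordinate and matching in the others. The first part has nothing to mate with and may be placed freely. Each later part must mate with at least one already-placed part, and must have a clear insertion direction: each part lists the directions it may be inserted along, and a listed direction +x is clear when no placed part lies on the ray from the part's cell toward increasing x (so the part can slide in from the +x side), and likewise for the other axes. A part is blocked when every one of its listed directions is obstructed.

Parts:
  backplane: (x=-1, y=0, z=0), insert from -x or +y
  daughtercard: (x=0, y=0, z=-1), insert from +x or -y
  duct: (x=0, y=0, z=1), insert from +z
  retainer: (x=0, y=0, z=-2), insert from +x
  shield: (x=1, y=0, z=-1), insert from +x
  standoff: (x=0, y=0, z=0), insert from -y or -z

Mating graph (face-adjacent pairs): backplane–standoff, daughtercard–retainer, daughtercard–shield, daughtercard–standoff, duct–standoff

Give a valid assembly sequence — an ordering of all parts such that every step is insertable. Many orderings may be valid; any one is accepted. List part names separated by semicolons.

daughtercard; retainer; shield; standoff; backplane; duct

1. daughtercard@(0, 0, -1) [+x clear] — {daughtercard}
2. retainer@(0, 0, -2) [+x clear] — {daughtercard, retainer}
3. shield@(1, 0, -1) [+x clear] — {daughtercard, retainer, shield}
4. standoff@(0, 0, 0) [-y clear] — {daughtercard, retainer, shield, standoff}
5. backplane@(-1, 0, 0) [-x clear] — {backplane, daughtercard, retainer, shield, standoff}
6. duct@(0, 0, 1) [+z clear] — {backplane, daughtercard, duct, retainer, shield, standoff}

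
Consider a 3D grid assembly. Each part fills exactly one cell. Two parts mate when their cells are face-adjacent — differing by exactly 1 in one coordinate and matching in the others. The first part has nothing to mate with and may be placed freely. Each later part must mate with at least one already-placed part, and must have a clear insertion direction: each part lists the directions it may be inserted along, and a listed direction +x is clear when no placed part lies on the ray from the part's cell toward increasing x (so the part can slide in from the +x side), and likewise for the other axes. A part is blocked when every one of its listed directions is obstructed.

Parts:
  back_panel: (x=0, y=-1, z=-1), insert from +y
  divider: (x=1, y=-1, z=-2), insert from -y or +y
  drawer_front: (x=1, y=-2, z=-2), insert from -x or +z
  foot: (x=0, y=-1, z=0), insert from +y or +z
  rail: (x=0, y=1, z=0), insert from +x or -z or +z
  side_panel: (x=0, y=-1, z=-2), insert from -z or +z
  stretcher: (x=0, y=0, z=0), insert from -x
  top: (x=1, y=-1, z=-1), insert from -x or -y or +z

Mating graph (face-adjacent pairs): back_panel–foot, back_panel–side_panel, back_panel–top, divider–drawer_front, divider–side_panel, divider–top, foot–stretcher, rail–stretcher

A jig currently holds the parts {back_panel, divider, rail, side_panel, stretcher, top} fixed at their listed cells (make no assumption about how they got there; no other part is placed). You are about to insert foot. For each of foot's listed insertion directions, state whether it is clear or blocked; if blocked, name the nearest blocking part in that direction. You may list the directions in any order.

+y: blocked by stretcher; +z: clear

+y: nearest on ray is stretcher@(0, 0, 0) ⇒ blocked
+z: ray from foot(0, -1, 0) has no placed part ⇒ clear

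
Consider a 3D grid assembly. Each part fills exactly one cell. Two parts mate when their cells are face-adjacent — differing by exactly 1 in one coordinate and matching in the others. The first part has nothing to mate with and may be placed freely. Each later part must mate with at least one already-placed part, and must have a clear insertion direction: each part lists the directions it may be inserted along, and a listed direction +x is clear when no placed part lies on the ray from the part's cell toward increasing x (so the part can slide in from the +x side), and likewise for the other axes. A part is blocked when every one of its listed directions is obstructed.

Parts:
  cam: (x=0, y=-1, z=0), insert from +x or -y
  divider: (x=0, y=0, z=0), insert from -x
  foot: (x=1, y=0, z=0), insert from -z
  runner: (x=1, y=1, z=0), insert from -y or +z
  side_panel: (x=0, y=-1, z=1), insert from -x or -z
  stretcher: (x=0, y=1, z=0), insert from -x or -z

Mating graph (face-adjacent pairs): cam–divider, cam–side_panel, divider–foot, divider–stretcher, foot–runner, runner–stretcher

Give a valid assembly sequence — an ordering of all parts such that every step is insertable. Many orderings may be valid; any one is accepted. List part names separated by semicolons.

1. runner@(1, 1, 0) [-y clear] — {runner}
2. stretcher@(0, 1, 0) [-x clear] — {runner, stretcher}
3. divider@(0, 0, 0) [-x clear] — {divider, runner, stretcher}
4. cam@(0, -1, 0) [+x clear] — {cam, divider, runner, stretcher}
5. side_panel@(0, -1, 1) [-x clear] — {cam, divider, runner, side_panel, stretcher}
6. foot@(1, 0, 0) [-z clear] — {cam, divider, foot, runner, side_panel, stretcher}

runner; stretcher; divider; cam; side_panel; foot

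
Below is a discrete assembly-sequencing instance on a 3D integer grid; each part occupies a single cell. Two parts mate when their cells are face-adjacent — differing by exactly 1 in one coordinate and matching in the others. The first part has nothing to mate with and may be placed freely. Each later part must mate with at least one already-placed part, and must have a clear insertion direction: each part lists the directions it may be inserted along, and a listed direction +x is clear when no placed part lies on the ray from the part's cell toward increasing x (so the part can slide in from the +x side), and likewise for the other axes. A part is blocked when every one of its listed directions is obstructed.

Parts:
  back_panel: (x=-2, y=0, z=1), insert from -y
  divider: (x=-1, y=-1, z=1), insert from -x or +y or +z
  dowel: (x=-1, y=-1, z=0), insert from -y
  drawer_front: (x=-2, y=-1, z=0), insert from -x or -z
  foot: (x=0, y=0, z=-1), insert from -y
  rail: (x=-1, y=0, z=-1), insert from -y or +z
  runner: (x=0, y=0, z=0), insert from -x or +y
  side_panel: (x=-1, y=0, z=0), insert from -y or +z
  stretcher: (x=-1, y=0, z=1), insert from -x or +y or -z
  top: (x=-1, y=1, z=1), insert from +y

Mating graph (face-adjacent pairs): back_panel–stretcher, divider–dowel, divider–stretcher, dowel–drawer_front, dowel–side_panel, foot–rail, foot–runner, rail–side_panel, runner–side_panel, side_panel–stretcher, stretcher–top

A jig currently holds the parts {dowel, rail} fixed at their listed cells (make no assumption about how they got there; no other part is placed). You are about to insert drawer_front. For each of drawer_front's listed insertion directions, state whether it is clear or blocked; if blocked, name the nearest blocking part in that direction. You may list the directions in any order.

-x: ray from drawer_front(-2, -1, 0) has no placed part ⇒ clear
-z: ray from drawer_front(-2, -1, 0) has no placed part ⇒ clear

-x: clear; -z: clear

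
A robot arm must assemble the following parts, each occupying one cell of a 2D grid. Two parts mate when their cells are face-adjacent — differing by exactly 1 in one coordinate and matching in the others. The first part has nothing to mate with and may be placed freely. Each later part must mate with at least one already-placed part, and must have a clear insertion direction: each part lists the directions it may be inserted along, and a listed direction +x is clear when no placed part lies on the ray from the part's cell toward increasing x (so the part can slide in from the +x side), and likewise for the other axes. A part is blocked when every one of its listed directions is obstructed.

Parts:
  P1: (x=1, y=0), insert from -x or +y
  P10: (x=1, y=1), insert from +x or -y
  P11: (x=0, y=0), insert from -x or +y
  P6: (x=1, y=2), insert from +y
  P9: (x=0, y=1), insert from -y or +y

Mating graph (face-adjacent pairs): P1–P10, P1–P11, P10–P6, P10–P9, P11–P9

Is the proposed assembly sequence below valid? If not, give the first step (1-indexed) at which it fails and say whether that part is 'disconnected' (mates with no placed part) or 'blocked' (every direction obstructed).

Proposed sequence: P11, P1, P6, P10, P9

1. P11@(0, 0) [-x clear] — {P11}
2. P1@(1, 0) [+y clear] — {P1, P11}
3. P6@(1, 2) — no placed neighbour ⇒ disconnected

Invalid at step 3 (disconnected)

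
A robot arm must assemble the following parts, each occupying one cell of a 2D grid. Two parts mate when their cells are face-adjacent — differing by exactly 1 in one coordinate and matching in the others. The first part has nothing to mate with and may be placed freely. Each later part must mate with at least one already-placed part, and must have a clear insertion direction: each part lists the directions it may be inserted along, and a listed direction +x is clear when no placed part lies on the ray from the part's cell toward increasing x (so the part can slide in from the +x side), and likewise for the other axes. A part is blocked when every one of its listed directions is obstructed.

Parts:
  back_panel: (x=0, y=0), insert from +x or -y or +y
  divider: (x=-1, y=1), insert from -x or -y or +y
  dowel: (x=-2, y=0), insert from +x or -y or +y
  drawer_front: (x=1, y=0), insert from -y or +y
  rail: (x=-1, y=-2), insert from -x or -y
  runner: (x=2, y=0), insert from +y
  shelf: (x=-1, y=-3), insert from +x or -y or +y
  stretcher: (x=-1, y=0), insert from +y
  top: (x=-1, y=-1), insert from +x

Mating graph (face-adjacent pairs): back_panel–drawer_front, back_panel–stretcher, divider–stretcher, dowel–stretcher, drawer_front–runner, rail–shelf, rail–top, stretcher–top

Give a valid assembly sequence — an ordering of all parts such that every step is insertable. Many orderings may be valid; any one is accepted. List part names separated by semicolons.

stretcher; back_panel; drawer_front; runner; dowel; divider; top; rail; shelf

1. stretcher@(-1, 0) [+y clear] — {stretcher}
2. back_panel@(0, 0) [+x clear] — {back_panel, stretcher}
3. drawer_front@(1, 0) [-y clear] — {back_panel, drawer_front, stretcher}
4. runner@(2, 0) [+y clear] — {back_panel, drawer_front, runner, stretcher}
5. dowel@(-2, 0) [-y clear] — {back_panel, dowel, drawer_front, runner, stretcher}
6. divider@(-1, 1) [-x clear] — {back_panel, divider, dowel, drawer_front, runner, stretcher}
7. top@(-1, -1) [+x clear] — {back_panel, divider, dowel, drawer_front, runner, stretcher, top}
8. rail@(-1, -2) [-x clear] — {back_panel, divider, dowel, drawer_front, rail, runner, stretcher, top}
9. shelf@(-1, -3) [+x clear] — {back_panel, divider, dowel, drawer_front, rail, runner, shelf, stretcher, top}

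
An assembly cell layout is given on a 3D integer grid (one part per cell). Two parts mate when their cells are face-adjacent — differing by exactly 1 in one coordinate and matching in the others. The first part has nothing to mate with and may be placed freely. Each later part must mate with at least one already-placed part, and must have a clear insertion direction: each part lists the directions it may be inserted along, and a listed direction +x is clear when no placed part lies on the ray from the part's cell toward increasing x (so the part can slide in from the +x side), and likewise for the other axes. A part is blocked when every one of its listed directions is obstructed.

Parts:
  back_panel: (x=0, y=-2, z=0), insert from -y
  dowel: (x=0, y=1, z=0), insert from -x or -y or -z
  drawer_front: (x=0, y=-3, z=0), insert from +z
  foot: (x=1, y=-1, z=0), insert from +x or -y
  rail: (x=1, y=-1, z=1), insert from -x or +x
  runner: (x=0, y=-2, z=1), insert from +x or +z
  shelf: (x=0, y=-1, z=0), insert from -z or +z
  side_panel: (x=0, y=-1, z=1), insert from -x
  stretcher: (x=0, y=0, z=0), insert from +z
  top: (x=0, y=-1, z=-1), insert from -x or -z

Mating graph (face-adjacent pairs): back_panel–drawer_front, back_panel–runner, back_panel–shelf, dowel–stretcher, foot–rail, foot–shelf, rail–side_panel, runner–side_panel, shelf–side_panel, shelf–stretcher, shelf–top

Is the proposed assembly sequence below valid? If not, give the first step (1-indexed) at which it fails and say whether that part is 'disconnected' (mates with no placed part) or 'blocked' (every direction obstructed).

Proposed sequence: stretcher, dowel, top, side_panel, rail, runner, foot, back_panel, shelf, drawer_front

Invalid at step 3 (disconnected)

1. stretcher@(0, 0, 0) [+z clear] — {stretcher}
2. dowel@(0, 1, 0) [-x clear] — {dowel, stretcher}
3. top@(0, -1, -1) — no placed neighbour ⇒ disconnected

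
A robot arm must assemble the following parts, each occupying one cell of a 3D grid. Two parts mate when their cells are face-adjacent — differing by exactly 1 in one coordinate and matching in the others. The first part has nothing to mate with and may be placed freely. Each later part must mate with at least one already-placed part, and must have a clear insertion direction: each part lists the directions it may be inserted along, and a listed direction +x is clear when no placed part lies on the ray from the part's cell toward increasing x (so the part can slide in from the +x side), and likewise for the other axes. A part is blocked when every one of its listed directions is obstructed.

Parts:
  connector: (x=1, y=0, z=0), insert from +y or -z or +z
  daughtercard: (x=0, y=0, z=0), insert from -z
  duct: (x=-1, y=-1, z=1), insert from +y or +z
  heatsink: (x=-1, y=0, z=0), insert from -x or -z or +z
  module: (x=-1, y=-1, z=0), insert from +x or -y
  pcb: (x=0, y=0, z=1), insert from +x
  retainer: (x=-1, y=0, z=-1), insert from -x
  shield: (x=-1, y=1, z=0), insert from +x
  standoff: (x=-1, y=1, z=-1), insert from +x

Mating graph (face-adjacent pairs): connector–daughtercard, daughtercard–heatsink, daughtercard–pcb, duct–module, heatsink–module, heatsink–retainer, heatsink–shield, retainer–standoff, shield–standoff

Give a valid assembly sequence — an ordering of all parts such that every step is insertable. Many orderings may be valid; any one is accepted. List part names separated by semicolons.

pcb; daughtercard; heatsink; retainer; module; shield; duct; standoff; connector

1. pcb@(0, 0, 1) [+x clear] — {pcb}
2. daughtercard@(0, 0, 0) [-z clear] — {daughtercard, pcb}
3. heatsink@(-1, 0, 0) [-x clear] — {daughtercard, heatsink, pcb}
4. retainer@(-1, 0, -1) [-x clear] — {daughtercard, heatsink, pcb, retainer}
5. module@(-1, -1, 0) [+x clear] — {daughtercard, heatsink, module, pcb, retainer}
6. shield@(-1, 1, 0) [+x clear] — {daughtercard, heatsink, module, pcb, retainer, shield}
7. duct@(-1, -1, 1) [+y clear] — {daughtercard, duct, heatsink, module, pcb, retainer, shield}
8. standoff@(-1, 1, -1) [+x clear] — {daughtercard, duct, heatsink, module, pcb, retainer, shield, standoff}
9. connector@(1, 0, 0) [+y clear] — {connector, daughtercard, duct, heatsink, module, pcb, retainer, shield, standoff}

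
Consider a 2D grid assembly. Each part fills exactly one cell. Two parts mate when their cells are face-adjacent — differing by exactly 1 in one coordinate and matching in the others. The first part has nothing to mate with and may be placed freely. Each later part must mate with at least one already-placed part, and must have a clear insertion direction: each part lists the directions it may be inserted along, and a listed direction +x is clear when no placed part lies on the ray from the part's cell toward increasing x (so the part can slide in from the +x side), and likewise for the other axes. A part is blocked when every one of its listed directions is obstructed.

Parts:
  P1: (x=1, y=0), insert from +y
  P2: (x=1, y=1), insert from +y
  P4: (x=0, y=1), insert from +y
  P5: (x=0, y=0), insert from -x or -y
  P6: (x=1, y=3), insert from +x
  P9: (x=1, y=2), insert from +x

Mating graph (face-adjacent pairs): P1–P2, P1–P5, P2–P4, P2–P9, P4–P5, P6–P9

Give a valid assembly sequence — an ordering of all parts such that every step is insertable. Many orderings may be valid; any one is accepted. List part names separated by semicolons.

1. P1@(1, 0) [+y clear] — {P1}
2. P2@(1, 1) [+y clear] — {P1, P2}
3. P9@(1, 2) [+x clear] — {P1, P2, P9}
4. P6@(1, 3) [+x clear] — {P1, P2, P6, P9}
5. P4@(0, 1) [+y clear] — {P1, P2, P4, P6, P9}
6. P5@(0, 0) [-x clear] — {P1, P2, P4, P5, P6, P9}

P1; P2; P9; P6; P4; P5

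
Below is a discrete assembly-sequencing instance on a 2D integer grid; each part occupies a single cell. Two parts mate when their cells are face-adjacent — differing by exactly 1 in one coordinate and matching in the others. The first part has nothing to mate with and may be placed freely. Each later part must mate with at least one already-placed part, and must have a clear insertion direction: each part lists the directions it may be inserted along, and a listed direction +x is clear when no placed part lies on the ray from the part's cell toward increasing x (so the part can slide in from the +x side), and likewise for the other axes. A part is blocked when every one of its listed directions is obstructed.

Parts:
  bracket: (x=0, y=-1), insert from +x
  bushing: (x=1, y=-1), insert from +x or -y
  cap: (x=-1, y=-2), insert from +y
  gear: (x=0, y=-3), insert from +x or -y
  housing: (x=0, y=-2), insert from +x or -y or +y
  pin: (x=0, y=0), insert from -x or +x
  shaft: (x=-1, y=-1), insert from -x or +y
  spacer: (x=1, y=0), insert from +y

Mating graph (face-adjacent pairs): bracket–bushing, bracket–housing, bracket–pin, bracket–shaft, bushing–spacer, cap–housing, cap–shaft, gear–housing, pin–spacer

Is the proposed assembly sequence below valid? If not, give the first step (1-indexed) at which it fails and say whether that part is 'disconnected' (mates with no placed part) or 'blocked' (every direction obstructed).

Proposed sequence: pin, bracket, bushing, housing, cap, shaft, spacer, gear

1. pin@(0, 0) [-x clear] — {pin}
2. bracket@(0, -1) [+x clear] — {bracket, pin}
3. bushing@(1, -1) [+x clear] — {bracket, bushing, pin}
4. housing@(0, -2) [+x clear] — {bracket, bushing, housing, pin}
5. cap@(-1, -2) [+y clear] — {bracket, bushing, cap, housing, pin}
6. shaft@(-1, -1) [-x clear] — {bracket, bushing, cap, housing, pin, shaft}
7. spacer@(1, 0) [+y clear] — {bracket, bushing, cap, housing, pin, shaft, spacer}
8. gear@(0, -3) [+x clear] — {bracket, bushing, cap, gear, housing, pin, shaft, spacer}

Valid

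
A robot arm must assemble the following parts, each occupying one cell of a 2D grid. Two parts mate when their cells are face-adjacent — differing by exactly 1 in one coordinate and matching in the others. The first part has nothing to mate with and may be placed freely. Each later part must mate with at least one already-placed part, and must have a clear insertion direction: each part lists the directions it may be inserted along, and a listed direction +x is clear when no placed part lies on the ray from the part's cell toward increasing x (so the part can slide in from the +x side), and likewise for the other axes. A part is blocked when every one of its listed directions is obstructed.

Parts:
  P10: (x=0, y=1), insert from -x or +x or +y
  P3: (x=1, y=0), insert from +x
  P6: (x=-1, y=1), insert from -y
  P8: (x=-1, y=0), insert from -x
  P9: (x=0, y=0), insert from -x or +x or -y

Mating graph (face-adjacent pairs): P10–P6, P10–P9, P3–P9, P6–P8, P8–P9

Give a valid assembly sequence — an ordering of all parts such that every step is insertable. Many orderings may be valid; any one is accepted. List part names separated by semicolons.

1. P10@(0, 1) [-x clear] — {P10}
2. P6@(-1, 1) [-y clear] — {P10, P6}
3. P9@(0, 0) [-x clear] — {P10, P6, P9}
4. P3@(1, 0) [+x clear] — {P10, P3, P6, P9}
5. P8@(-1, 0) [-x clear] — {P10, P3, P6, P8, P9}

P10; P6; P9; P3; P8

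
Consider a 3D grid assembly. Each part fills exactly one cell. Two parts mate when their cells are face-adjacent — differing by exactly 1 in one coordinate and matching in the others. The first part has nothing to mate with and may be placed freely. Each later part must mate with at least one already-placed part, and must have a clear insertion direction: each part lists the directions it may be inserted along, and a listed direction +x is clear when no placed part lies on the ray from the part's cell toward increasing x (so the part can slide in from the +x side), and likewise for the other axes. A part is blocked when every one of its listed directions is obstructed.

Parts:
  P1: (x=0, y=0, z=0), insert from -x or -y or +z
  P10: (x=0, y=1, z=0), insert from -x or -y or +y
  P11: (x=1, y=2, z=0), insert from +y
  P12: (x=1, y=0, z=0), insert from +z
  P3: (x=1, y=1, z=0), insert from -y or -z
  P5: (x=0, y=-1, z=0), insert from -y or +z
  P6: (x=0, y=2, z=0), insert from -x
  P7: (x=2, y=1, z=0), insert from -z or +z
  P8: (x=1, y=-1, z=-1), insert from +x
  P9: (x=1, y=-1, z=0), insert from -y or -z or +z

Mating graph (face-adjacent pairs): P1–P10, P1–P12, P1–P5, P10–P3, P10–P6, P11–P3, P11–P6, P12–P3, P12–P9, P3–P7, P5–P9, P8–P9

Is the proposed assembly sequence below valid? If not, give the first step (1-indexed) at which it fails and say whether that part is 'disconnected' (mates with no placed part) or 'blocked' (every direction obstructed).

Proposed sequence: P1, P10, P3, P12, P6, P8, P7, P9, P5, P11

1. P1@(0, 0, 0) [-x clear] — {P1}
2. P10@(0, 1, 0) [-x clear] — {P1, P10}
3. P3@(1, 1, 0) [-y clear] — {P1, P10, P3}
4. P12@(1, 0, 0) [+z clear] — {P1, P10, P12, P3}
5. P6@(0, 2, 0) [-x clear] — {P1, P10, P12, P3, P6}
6. P8@(1, -1, -1) — no placed neighbour ⇒ disconnected

Invalid at step 6 (disconnected)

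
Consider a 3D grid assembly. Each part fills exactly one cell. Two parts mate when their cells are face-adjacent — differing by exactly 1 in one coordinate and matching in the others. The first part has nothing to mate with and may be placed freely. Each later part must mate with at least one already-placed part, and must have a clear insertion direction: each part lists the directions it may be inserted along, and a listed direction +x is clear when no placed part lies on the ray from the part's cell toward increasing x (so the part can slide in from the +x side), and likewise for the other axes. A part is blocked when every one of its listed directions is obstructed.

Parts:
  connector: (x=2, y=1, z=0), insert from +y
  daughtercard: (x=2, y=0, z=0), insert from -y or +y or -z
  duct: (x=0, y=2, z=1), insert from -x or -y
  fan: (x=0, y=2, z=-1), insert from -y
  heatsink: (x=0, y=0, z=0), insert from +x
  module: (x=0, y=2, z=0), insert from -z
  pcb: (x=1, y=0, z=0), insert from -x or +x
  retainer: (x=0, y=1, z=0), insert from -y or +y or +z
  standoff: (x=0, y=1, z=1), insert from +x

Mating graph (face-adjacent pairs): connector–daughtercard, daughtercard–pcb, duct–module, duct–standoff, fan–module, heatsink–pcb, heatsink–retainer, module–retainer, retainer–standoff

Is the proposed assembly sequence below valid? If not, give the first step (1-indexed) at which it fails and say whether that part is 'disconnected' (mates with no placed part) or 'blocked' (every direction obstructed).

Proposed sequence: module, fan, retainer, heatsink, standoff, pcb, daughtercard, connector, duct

1. module@(0, 2, 0) [-z clear] — {module}
2. fan@(0, 2, -1) [-y clear] — {fan, module}
3. retainer@(0, 1, 0) [-y clear] — {fan, module, retainer}
4. heatsink@(0, 0, 0) [+x clear] — {fan, heatsink, module, retainer}
5. standoff@(0, 1, 1) [+x clear] — {fan, heatsink, module, retainer, standoff}
6. pcb@(1, 0, 0) [+x clear] — {fan, heatsink, module, pcb, retainer, standoff}
7. daughtercard@(2, 0, 0) [-y clear] — {daughtercard, fan, heatsink, module, pcb, retainer, standoff}
8. connector@(2, 1, 0) [+y clear] — {connector, daughtercard, fan, heatsink, module, pcb, retainer, standoff}
9. duct@(0, 2, 1) [-x clear] — {connector, daughtercard, duct, fan, heatsink, module, pcb, retainer, standoff}

Valid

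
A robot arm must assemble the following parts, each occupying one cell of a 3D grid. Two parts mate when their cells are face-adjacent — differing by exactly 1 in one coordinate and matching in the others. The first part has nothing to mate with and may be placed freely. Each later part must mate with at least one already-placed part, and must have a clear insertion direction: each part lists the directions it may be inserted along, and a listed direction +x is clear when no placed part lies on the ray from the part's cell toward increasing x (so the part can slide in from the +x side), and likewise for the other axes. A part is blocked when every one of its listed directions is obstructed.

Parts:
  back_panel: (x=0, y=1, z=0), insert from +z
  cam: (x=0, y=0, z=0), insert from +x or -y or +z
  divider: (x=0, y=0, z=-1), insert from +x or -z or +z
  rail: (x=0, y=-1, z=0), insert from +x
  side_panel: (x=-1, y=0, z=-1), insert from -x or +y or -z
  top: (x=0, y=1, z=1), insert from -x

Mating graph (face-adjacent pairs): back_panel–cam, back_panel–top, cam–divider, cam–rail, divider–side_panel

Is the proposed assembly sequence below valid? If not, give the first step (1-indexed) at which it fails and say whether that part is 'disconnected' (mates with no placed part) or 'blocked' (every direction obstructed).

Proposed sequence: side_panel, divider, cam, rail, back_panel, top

Valid

1. side_panel@(-1, 0, -1) [-x clear] — {side_panel}
2. divider@(0, 0, -1) [+x clear] — {divider, side_panel}
3. cam@(0, 0, 0) [+x clear] — {cam, divider, side_panel}
4. rail@(0, -1, 0) [+x clear] — {cam, divider, rail, side_panel}
5. back_panel@(0, 1, 0) [+z clear] — {back_panel, cam, divider, rail, side_panel}
6. top@(0, 1, 1) [-x clear] — {back_panel, cam, divider, rail, side_panel, top}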